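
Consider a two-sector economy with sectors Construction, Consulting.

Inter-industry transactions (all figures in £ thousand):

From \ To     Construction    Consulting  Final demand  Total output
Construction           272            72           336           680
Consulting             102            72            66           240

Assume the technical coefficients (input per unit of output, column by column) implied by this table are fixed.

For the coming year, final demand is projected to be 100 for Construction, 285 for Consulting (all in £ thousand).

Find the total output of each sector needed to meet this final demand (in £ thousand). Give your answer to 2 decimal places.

x_1 = 414.67, x_2 = 496.00

Technical coefficients a_ij = z_ij / X_j:
  a_11 = 272/680 = 0.40, a_21 = 102/680 = 0.15
  a_12 = 72/240 = 0.30, a_22 = 72/240 = 0.30
I − A =
  [   0.60    -0.30]
  [  -0.15     0.70]
det(I−A) = (0.60)(0.70) − (-0.30)(-0.15) = 0.3750
adj(I−A) = [[0.70, 0.30], [0.15, 0.60]]
(I − A)⁻¹ = adj(I−A) / det(I−A) ≈
  [   1.8667     0.8000]
  [   0.4000     1.6000]
x = (I − A)⁻¹ d = adj(I−A)·d / det(I−A), with det(I−A) = 0.3750:
  x_1 = (0.70·100 + 0.30·285) / 0.3750 = 155.50 / 0.3750 ≈ 414.67
  x_2 = (0.15·100 + 0.60·285) / 0.3750 = 186.00 / 0.3750 = 496.00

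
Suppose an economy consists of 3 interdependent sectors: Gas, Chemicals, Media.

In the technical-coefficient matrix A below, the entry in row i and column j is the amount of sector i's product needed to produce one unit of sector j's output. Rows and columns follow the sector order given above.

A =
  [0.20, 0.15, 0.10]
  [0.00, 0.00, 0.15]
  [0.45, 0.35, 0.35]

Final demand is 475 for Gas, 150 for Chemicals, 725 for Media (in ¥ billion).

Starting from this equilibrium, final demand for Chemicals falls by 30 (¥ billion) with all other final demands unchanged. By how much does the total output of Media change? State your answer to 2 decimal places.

I − A =
  [   0.80    -0.15    -0.10]
  [   0.00     1.00    -0.15]
  [  -0.45    -0.35     0.65]
Cofactors of I−A, C_ij = (−1)^(i+j)·(minor ij) (rows/columns in the sector order above):
  C_11 = (1.00)(0.65) − (-0.15)(-0.35) = 0.5975
  C_12 = −[(0.00)(0.65) − (-0.15)(-0.45)] = 0.0675
  C_13 = (0.00)(-0.35) − (1.00)(-0.45) = 0.4500
  C_21 = −[(-0.15)(0.65) − (-0.10)(-0.35)] = 0.1325
  C_22 = (0.80)(0.65) − (-0.10)(-0.45) = 0.4750
  C_23 = −[(0.80)(-0.35) − (-0.15)(-0.45)] = 0.3475
  C_31 = (-0.15)(-0.15) − (-0.10)(1.00) = 0.1225
  C_32 = −[(0.80)(-0.15) − (-0.10)(0.00)] = 0.1200
  C_33 = (0.80)(1.00) − (-0.15)(0.00) = 0.8000
det(I−A) = Σ_j (I−A)_1j·C_1j = (0.80)(0.5975) + (-0.15)(0.0675) + (-0.10)(0.4500) = 0.422875
adj(I−A) = Cᵀ =
  [ 0.5975   0.1325   0.1225]
  [ 0.0675   0.4750   0.1200]
  [ 0.4500   0.3475   0.8000]
(I − A)⁻¹ = adj(I−A) / det(I−A) ≈
  [   1.4129     0.3133     0.2897]
  [   0.1596     1.1233     0.2838]
  [   1.0641     0.8218     1.8918]
Δx = (I − A)⁻¹ Δd with Δd having -30 in the Chemicals component and 0 elsewhere.
So Δx_3 = L_32 · (-30), where L_32 = adj(I−A)_32 / det(I−A) = 0.3475 / 0.422875.
Δx_3 = 0.3475 × (-30) / 0.422875 = -10.425 / 0.422875 ≈ -24.65.

Δx_3 = -24.65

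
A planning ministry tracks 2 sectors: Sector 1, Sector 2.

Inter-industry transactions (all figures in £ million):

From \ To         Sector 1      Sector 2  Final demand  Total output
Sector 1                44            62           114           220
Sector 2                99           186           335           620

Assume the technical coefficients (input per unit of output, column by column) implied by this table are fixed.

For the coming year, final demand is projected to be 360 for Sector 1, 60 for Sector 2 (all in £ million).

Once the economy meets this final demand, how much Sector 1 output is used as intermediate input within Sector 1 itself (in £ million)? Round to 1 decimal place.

Technical coefficients a_ij = z_ij / X_j:
  a_11 = 44/220 = 0.20, a_21 = 99/220 = 0.45
  a_12 = 62/620 = 0.10, a_22 = 186/620 = 0.30
I − A =
  [   0.80    -0.10]
  [  -0.45     0.70]
det(I−A) = (0.80)(0.70) − (-0.10)(-0.45) = 0.5150
adj(I−A) = [[0.70, 0.10], [0.45, 0.80]]
(I − A)⁻¹ = adj(I−A) / det(I−A) ≈
  [   1.3592     0.1942]
  [   0.8738     1.5534]
First solve x = (I − A)⁻¹ d = adj(I−A)·d / det(I−A); in particular x_1 = (0.70·360 + 0.10·60) / 0.5150 = 258.00 / 0.5150 ≈ 500.971.
Intermediate flow from 1 to 1: z_11 = a_11 · x_1 = 0.20 × 258.00 / 0.5150 = 51.60 / 0.5150 ≈ 100.2.

z_11 = 100.2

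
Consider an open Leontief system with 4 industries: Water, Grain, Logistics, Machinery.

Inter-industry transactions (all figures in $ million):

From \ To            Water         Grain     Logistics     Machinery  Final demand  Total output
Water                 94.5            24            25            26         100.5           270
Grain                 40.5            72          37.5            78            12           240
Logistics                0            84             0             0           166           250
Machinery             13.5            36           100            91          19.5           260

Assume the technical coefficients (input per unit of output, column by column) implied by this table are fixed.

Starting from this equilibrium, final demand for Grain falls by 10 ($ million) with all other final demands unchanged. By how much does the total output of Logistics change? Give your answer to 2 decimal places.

Technical coefficients a_ij = z_ij / X_j:
  a_WW = 94.5/270 = 0.35, a_GW = 40.5/270 = 0.15, a_LW = 0/270 = 0.00, a_MW = 13.5/270 = 0.05
  a_WG = 24/240 = 0.10, a_GG = 72/240 = 0.30, a_LG = 84/240 = 0.35, a_MG = 36/240 = 0.15
  a_WL = 25/250 = 0.10, a_GL = 37.5/250 = 0.15, a_LL = 0/250 = 0.00, a_ML = 100/250 = 0.40
  a_WM = 26/260 = 0.10, a_GM = 78/260 = 0.30, a_LM = 0/260 = 0.00, a_MM = 91/260 = 0.35
I − A =
  [   0.65    -0.10    -0.10    -0.10]
  [  -0.15     0.70    -0.15    -0.30]
  [   0.00    -0.35     1.00     0.00]
  [  -0.05    -0.15    -0.40     0.65]
Compute the cofactors C_ij = (−1)^(i+j)·(3×3 minor ij) of I−A; the adjugate is their transpose:
adj(I−A) = Cᵀ =
  [ 0.333875   0.116750   0.093000   0.105250]
  [ 0.112500   0.417500   0.157875   0.210000]
  [ 0.039375   0.146125   0.249500   0.073500]
  [ 0.075875   0.195250   0.197125   0.400625]
det(I−A) = Σ_j (I−A)_1j·C_1j = (0.65)(0.333875) + (-0.10)(0.112500) + (-0.10)(0.039375) + (-0.10)(0.075875) = 0.19424375
(I − A)⁻¹ = adj(I−A) / det(I−A) ≈
  [   1.7188     0.6010     0.4788     0.5418]
  [   0.5792     2.1494     0.8128     1.0811]
  [   0.2027     0.7523     1.2845     0.3784]
  [   0.3906     1.0052     1.0148     2.0625]
Δx = (I − A)⁻¹ Δd with Δd having -10 in the Grain component and 0 elsewhere.
So Δx_L = L_LG · (-10), where L_LG = adj(I−A)_LG / det(I−A) = 0.146125 / 0.19424375.
Δx_L = 0.146125 × (-10) / 0.19424375 = -1.46125 / 0.19424375 ≈ -7.52.

Δx_L = -7.52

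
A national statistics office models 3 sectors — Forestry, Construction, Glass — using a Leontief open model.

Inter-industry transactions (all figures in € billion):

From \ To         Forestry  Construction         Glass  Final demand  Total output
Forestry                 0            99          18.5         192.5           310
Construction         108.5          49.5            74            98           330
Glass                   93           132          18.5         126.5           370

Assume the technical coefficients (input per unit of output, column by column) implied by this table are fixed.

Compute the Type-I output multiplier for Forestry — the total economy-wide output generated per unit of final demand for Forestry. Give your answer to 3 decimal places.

m_F = 2.568

Technical coefficients a_ij = z_ij / X_j:
  a_FF = 0/310 = 0.00, a_CF = 108.5/310 = 0.35, a_GF = 93/310 = 0.30
  a_FC = 99/330 = 0.30, a_CC = 49.5/330 = 0.15, a_GC = 132/330 = 0.40
  a_FG = 18.5/370 = 0.05, a_CG = 74/370 = 0.20, a_GG = 18.5/370 = 0.05
I − A =
  [   1.00    -0.30    -0.05]
  [  -0.35     0.85    -0.20]
  [  -0.30    -0.40     0.95]
Cofactors of I−A, C_ij = (−1)^(i+j)·(minor ij) (rows/columns in the sector order above):
  C_11 = (0.85)(0.95) − (-0.20)(-0.40) = 0.7275
  C_12 = −[(-0.35)(0.95) − (-0.20)(-0.30)] = 0.3925
  C_13 = (-0.35)(-0.40) − (0.85)(-0.30) = 0.3950
  C_21 = −[(-0.30)(0.95) − (-0.05)(-0.40)] = 0.3050
  C_22 = (1.00)(0.95) − (-0.05)(-0.30) = 0.9350
  C_23 = −[(1.00)(-0.40) − (-0.30)(-0.30)] = 0.4900
  C_31 = (-0.30)(-0.20) − (-0.05)(0.85) = 0.1025
  C_32 = −[(1.00)(-0.20) − (-0.05)(-0.35)] = 0.2175
  C_33 = (1.00)(0.85) − (-0.30)(-0.35) = 0.7450
det(I−A) = Σ_j (I−A)_1j·C_1j = (1.00)(0.7275) + (-0.30)(0.3925) + (-0.05)(0.3950) = 0.5900
adj(I−A) = Cᵀ =
  [ 0.7275   0.3050   0.1025]
  [ 0.3925   0.9350   0.2175]
  [ 0.3950   0.4900   0.7450]
(I − A)⁻¹ = adj(I−A) / det(I−A) ≈
  [   1.2331     0.5169     0.1737]
  [   0.6653     1.5847     0.3686]
  [   0.6695     0.8305     1.2627]
The output multiplier for sector j is the column-j sum of the Leontief inverse (I − A)⁻¹ = adj(I−A) / det(I−A).
Column F of adj(I−A): (0.7275, 0.3925, 0.3950); det(I−A) = 0.5900.
m_F = (0.7275 + 0.3925 + 0.3950) / 0.5900 = 1.515 / 0.5900 ≈ 2.568.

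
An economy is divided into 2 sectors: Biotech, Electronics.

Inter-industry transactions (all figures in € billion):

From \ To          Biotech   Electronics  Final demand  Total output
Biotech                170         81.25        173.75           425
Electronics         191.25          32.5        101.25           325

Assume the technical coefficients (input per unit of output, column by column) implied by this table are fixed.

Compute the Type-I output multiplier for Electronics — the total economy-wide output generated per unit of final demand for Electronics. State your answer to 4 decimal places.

m_2 = 1.9883

Technical coefficients a_ij = z_ij / X_j:
  a_11 = 170/425 = 0.40, a_21 = 191.25/425 = 0.45
  a_12 = 81.25/325 = 0.25, a_22 = 32.5/325 = 0.10
I − A =
  [   0.60    -0.25]
  [  -0.45     0.90]
det(I−A) = (0.60)(0.90) − (-0.25)(-0.45) = 0.4275
adj(I−A) = [[0.90, 0.25], [0.45, 0.60]]
(I − A)⁻¹ = adj(I−A) / det(I−A) ≈
  [   2.10526     0.58480]
  [   1.05263     1.40351]
The output multiplier for sector j is the column-j sum of the Leontief inverse (I − A)⁻¹ = adj(I−A) / det(I−A).
Column 2 of adj(I−A): (0.25, 0.60); det(I−A) = 0.4275.
m_2 = (0.25 + 0.60) / 0.4275 = 0.85 / 0.4275 ≈ 1.9883.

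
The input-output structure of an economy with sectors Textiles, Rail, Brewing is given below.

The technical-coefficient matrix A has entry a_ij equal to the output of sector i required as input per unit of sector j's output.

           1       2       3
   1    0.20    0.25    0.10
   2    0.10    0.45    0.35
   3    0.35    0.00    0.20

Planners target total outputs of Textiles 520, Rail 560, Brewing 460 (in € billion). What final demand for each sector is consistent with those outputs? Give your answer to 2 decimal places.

I − A =
  [   0.80    -0.25    -0.10]
  [  -0.10     0.55    -0.35]
  [  -0.35     0.00     0.80]
d = (I − A) x:
  d_1 = (+0.80)·520 + (-0.25)·560 + (-0.10)·460 = 230.00
  d_2 = (-0.10)·520 + (+0.55)·560 + (-0.35)·460 = 95.00
  d_3 = (-0.35)·520 + (+0.00)·560 + (+0.80)·460 = 186.00

d_1 = 230.00, d_2 = 95.00, d_3 = 186.00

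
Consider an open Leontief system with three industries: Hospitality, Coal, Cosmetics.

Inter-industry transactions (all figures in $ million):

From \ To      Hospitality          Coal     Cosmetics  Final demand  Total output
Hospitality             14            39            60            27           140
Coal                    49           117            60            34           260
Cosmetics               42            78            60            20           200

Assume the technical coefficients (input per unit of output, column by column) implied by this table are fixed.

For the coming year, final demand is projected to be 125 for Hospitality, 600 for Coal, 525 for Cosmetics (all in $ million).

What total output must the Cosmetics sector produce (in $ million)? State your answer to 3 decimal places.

Technical coefficients a_ij = z_ij / X_j:
  a_11 = 14/140 = 0.10, a_21 = 49/140 = 0.35, a_31 = 42/140 = 0.30
  a_12 = 39/260 = 0.15, a_22 = 117/260 = 0.45, a_32 = 78/260 = 0.30
  a_13 = 60/200 = 0.30, a_23 = 60/200 = 0.30, a_33 = 60/200 = 0.30
I − A =
  [   0.90    -0.15    -0.30]
  [  -0.35     0.55    -0.30]
  [  -0.30    -0.30     0.70]
Cofactors of I−A, C_ij = (−1)^(i+j)·(minor ij) (rows/columns in the sector order above):
  C_11 = (0.55)(0.70) − (-0.30)(-0.30) = 0.2950
  C_12 = −[(-0.35)(0.70) − (-0.30)(-0.30)] = 0.3350
  C_13 = (-0.35)(-0.30) − (0.55)(-0.30) = 0.2700
  C_21 = −[(-0.15)(0.70) − (-0.30)(-0.30)] = 0.1950
  C_22 = (0.90)(0.70) − (-0.30)(-0.30) = 0.5400
  C_23 = −[(0.90)(-0.30) − (-0.15)(-0.30)] = 0.3150
  C_31 = (-0.15)(-0.30) − (-0.30)(0.55) = 0.2100
  C_32 = −[(0.90)(-0.30) − (-0.30)(-0.35)] = 0.3750
  C_33 = (0.90)(0.55) − (-0.15)(-0.35) = 0.4425
det(I−A) = Σ_j (I−A)_1j·C_1j = (0.90)(0.2950) + (-0.15)(0.3350) + (-0.30)(0.2700) = 0.13425
adj(I−A) = Cᵀ =
  [ 0.2950   0.1950   0.2100]
  [ 0.3350   0.5400   0.3750]
  [ 0.2700   0.3150   0.4425]
(I − A)⁻¹ = adj(I−A) / det(I−A) ≈
  [   2.1974     1.4525     1.5642]
  [   2.4953     4.0223     2.7933]
  [   2.0112     2.3464     3.2961]
x = (I − A)⁻¹ d = adj(I−A)·d / det(I−A), with det(I−A) = 0.13425:
  x_1 = (0.2950·125 + 0.1950·600 + 0.2100·525) / 0.13425 = 264.125 / 0.13425 ≈ 1967.412
  x_2 = (0.3350·125 + 0.5400·600 + 0.3750·525) / 0.13425 = 562.75 / 0.13425 ≈ 4191.806
  x_3 = (0.2700·125 + 0.3150·600 + 0.4425·525) / 0.13425 = 455.0625 / 0.13425 ≈ 3389.665

x_3 = 3389.665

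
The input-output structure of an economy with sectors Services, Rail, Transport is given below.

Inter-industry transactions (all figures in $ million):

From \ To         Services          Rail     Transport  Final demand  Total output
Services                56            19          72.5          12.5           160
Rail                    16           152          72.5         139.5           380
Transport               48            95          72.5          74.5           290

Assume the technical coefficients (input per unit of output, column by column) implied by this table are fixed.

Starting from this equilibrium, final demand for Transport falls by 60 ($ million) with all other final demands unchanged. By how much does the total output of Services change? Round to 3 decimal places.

Technical coefficients a_ij = z_ij / X_j:
  a_11 = 56/160 = 0.35, a_21 = 16/160 = 0.10, a_31 = 48/160 = 0.30
  a_12 = 19/380 = 0.05, a_22 = 152/380 = 0.40, a_32 = 95/380 = 0.25
  a_13 = 72.5/290 = 0.25, a_23 = 72.5/290 = 0.25, a_33 = 72.5/290 = 0.25
I − A =
  [   0.65    -0.05    -0.25]
  [  -0.10     0.60    -0.25]
  [  -0.30    -0.25     0.75]
Cofactors of I−A, C_ij = (−1)^(i+j)·(minor ij) (rows/columns in the sector order above):
  C_11 = (0.60)(0.75) − (-0.25)(-0.25) = 0.3875
  C_12 = −[(-0.10)(0.75) − (-0.25)(-0.30)] = 0.1500
  C_13 = (-0.10)(-0.25) − (0.60)(-0.30) = 0.2050
  C_21 = −[(-0.05)(0.75) − (-0.25)(-0.25)] = 0.1000
  C_22 = (0.65)(0.75) − (-0.25)(-0.30) = 0.4125
  C_23 = −[(0.65)(-0.25) − (-0.05)(-0.30)] = 0.1775
  C_31 = (-0.05)(-0.25) − (-0.25)(0.60) = 0.1625
  C_32 = −[(0.65)(-0.25) − (-0.25)(-0.10)] = 0.1875
  C_33 = (0.65)(0.60) − (-0.05)(-0.10) = 0.3850
det(I−A) = Σ_j (I−A)_1j·C_1j = (0.65)(0.3875) + (-0.05)(0.1500) + (-0.25)(0.2050) = 0.193125
adj(I−A) = Cᵀ =
  [ 0.3875   0.1000   0.1625]
  [ 0.1500   0.4125   0.1875]
  [ 0.2050   0.1775   0.3850]
(I − A)⁻¹ = adj(I−A) / det(I−A) ≈
  [   2.0065     0.5178     0.8414]
  [   0.7767     2.1359     0.9709]
  [   1.0615     0.9191     1.9935]
Δx = (I − A)⁻¹ Δd with Δd having -60 in the Transport component and 0 elsewhere.
So Δx_1 = L_13 · (-60), where L_13 = adj(I−A)_13 / det(I−A) = 0.1625 / 0.193125.
Δx_1 = 0.1625 × (-60) / 0.193125 = -9.75 / 0.193125 ≈ -50.485.

Δx_1 = -50.485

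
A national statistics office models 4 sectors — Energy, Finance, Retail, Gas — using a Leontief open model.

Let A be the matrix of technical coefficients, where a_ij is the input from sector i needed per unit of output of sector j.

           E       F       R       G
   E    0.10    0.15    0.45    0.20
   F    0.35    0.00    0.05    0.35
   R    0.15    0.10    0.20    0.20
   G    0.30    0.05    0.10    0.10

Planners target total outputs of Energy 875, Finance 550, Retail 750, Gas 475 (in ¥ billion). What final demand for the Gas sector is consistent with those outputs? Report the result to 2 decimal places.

I − A =
  [   0.90    -0.15    -0.45    -0.20]
  [  -0.35     1.00    -0.05    -0.35]
  [  -0.15    -0.10     0.80    -0.20]
  [  -0.30    -0.05    -0.10     0.90]
d = (I − A) x:
  d_E = (+0.90)·875 + (-0.15)·550 + (-0.45)·750 + (-0.20)·475 = 272.50
  d_F = (-0.35)·875 + (+1.00)·550 + (-0.05)·750 + (-0.35)·475 = 40.00
  d_R = (-0.15)·875 + (-0.10)·550 + (+0.80)·750 + (-0.20)·475 = 318.75
  d_G = (-0.30)·875 + (-0.05)·550 + (-0.10)·750 + (+0.90)·475 = 62.50

d_G = 62.50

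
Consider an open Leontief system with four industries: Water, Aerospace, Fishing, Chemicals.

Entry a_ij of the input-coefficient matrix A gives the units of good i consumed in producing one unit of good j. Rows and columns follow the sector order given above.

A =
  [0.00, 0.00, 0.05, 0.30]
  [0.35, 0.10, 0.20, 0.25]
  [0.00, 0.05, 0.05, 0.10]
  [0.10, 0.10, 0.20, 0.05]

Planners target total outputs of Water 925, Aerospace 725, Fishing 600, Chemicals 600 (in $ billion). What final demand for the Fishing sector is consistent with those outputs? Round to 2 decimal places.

I − A =
  [   1.00     0.00    -0.05    -0.30]
  [  -0.35     0.90    -0.20    -0.25]
  [   0.00    -0.05     0.95    -0.10]
  [  -0.10    -0.10    -0.20     0.95]
d = (I − A) x:
  d_1 = (+1.00)·925 + (+0.00)·725 + (-0.05)·600 + (-0.30)·600 = 715.00
  d_2 = (-0.35)·925 + (+0.90)·725 + (-0.20)·600 + (-0.25)·600 = 58.75
  d_3 = (+0.00)·925 + (-0.05)·725 + (+0.95)·600 + (-0.10)·600 = 473.75
  d_4 = (-0.10)·925 + (-0.10)·725 + (-0.20)·600 + (+0.95)·600 = 285.00

d_3 = 473.75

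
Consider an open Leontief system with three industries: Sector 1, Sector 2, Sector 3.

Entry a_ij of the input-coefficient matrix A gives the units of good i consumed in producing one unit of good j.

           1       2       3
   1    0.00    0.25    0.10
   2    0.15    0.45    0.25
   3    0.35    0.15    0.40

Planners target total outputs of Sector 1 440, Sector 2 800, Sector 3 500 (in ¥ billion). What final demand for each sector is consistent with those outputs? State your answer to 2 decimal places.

d_1 = 190.00, d_2 = 249.00, d_3 = 26.00

I − A =
  [   1.00    -0.25    -0.10]
  [  -0.15     0.55    -0.25]
  [  -0.35    -0.15     0.60]
d = (I − A) x:
  d_1 = (+1.00)·440 + (-0.25)·800 + (-0.10)·500 = 190.00
  d_2 = (-0.15)·440 + (+0.55)·800 + (-0.25)·500 = 249.00
  d_3 = (-0.35)·440 + (-0.15)·800 + (+0.60)·500 = 26.00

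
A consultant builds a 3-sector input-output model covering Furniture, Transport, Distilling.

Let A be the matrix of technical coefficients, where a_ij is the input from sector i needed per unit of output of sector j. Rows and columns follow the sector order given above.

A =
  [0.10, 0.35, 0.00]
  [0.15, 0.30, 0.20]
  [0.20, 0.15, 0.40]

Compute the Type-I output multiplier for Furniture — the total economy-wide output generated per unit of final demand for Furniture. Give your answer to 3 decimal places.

m_1 = 2.234

I − A =
  [   0.90    -0.35     0.00]
  [  -0.15     0.70    -0.20]
  [  -0.20    -0.15     0.60]
Cofactors of I−A, C_ij = (−1)^(i+j)·(minor ij) (rows/columns in the sector order above):
  C_11 = (0.70)(0.60) − (-0.20)(-0.15) = 0.3900
  C_12 = −[(-0.15)(0.60) − (-0.20)(-0.20)] = 0.1300
  C_13 = (-0.15)(-0.15) − (0.70)(-0.20) = 0.1625
  C_21 = −[(-0.35)(0.60) − (0.00)(-0.15)] = 0.2100
  C_22 = (0.90)(0.60) − (0.00)(-0.20) = 0.5400
  C_23 = −[(0.90)(-0.15) − (-0.35)(-0.20)] = 0.2050
  C_31 = (-0.35)(-0.20) − (0.00)(0.70) = 0.0700
  C_32 = −[(0.90)(-0.20) − (0.00)(-0.15)] = 0.1800
  C_33 = (0.90)(0.70) − (-0.35)(-0.15) = 0.5775
det(I−A) = Σ_j (I−A)_1j·C_1j = (0.90)(0.3900) + (-0.35)(0.1300) + (0.00)(0.1625) = 0.3055
adj(I−A) = Cᵀ =
  [ 0.3900   0.2100   0.0700]
  [ 0.1300   0.5400   0.1800]
  [ 0.1625   0.2050   0.5775]
(I − A)⁻¹ = adj(I−A) / det(I−A) ≈
  [   1.2766     0.6874     0.2291]
  [   0.4255     1.7676     0.5892]
  [   0.5319     0.6710     1.8903]
The output multiplier for sector j is the column-j sum of the Leontief inverse (I − A)⁻¹ = adj(I−A) / det(I−A).
Column 1 of adj(I−A): (0.3900, 0.1300, 0.1625); det(I−A) = 0.3055.
m_1 = (0.3900 + 0.1300 + 0.1625) / 0.3055 = 0.6825 / 0.3055 ≈ 2.234.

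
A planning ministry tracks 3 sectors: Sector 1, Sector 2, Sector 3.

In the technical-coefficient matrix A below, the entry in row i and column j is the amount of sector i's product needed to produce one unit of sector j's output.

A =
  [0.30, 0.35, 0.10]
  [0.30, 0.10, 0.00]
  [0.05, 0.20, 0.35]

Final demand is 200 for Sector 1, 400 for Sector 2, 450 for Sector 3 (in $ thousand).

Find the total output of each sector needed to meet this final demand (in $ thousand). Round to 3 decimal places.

x_1 = 775.510, x_2 = 702.948, x_3 = 968.254

I − A =
  [   0.70    -0.35    -0.10]
  [  -0.30     0.90     0.00]
  [  -0.05    -0.20     0.65]
Cofactors of I−A, C_ij = (−1)^(i+j)·(minor ij) (rows/columns in the sector order above):
  C_11 = (0.90)(0.65) − (0.00)(-0.20) = 0.5850
  C_12 = −[(-0.30)(0.65) − (0.00)(-0.05)] = 0.1950
  C_13 = (-0.30)(-0.20) − (0.90)(-0.05) = 0.1050
  C_21 = −[(-0.35)(0.65) − (-0.10)(-0.20)] = 0.2475
  C_22 = (0.70)(0.65) − (-0.10)(-0.05) = 0.4500
  C_23 = −[(0.70)(-0.20) − (-0.35)(-0.05)] = 0.1575
  C_31 = (-0.35)(0.00) − (-0.10)(0.90) = 0.0900
  C_32 = −[(0.70)(0.00) − (-0.10)(-0.30)] = 0.0300
  C_33 = (0.70)(0.90) − (-0.35)(-0.30) = 0.5250
det(I−A) = Σ_j (I−A)_1j·C_1j = (0.70)(0.5850) + (-0.35)(0.1950) + (-0.10)(0.1050) = 0.33075
adj(I−A) = Cᵀ =
  [ 0.5850   0.2475   0.0900]
  [ 0.1950   0.4500   0.0300]
  [ 0.1050   0.1575   0.5250]
(I − A)⁻¹ = adj(I−A) / det(I−A) ≈
  [   1.7687     0.7483     0.2721]
  [   0.5896     1.3605     0.0907]
  [   0.3175     0.4762     1.5873]
x = (I − A)⁻¹ d = adj(I−A)·d / det(I−A), with det(I−A) = 0.33075:
  x_1 = (0.5850·200 + 0.2475·400 + 0.0900·450) / 0.33075 = 256.50 / 0.33075 ≈ 775.510
  x_2 = (0.1950·200 + 0.4500·400 + 0.0300·450) / 0.33075 = 232.50 / 0.33075 ≈ 702.948
  x_3 = (0.1050·200 + 0.1575·400 + 0.5250·450) / 0.33075 = 320.25 / 0.33075 ≈ 968.254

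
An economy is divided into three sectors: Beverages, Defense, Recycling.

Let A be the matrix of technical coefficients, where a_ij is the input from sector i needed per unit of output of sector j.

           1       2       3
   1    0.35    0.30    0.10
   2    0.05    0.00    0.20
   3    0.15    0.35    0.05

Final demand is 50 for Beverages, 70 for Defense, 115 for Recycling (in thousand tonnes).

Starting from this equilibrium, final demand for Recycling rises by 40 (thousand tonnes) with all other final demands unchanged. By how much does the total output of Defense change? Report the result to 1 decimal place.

I − A =
  [   0.65    -0.30    -0.10]
  [  -0.05     1.00    -0.20]
  [  -0.15    -0.35     0.95]
Cofactors of I−A, C_ij = (−1)^(i+j)·(minor ij) (rows/columns in the sector order above):
  C_11 = (1.00)(0.95) − (-0.20)(-0.35) = 0.8800
  C_12 = −[(-0.05)(0.95) − (-0.20)(-0.15)] = 0.0775
  C_13 = (-0.05)(-0.35) − (1.00)(-0.15) = 0.1675
  C_21 = −[(-0.30)(0.95) − (-0.10)(-0.35)] = 0.3200
  C_22 = (0.65)(0.95) − (-0.10)(-0.15) = 0.6025
  C_23 = −[(0.65)(-0.35) − (-0.30)(-0.15)] = 0.2725
  C_31 = (-0.30)(-0.20) − (-0.10)(1.00) = 0.1600
  C_32 = −[(0.65)(-0.20) − (-0.10)(-0.05)] = 0.1350
  C_33 = (0.65)(1.00) − (-0.30)(-0.05) = 0.6350
det(I−A) = Σ_j (I−A)_1j·C_1j = (0.65)(0.8800) + (-0.30)(0.0775) + (-0.10)(0.1675) = 0.5320
adj(I−A) = Cᵀ =
  [ 0.8800   0.3200   0.1600]
  [ 0.0775   0.6025   0.1350]
  [ 0.1675   0.2725   0.6350]
(I − A)⁻¹ = adj(I−A) / det(I−A) ≈
  [   1.6541     0.6015     0.3008]
  [   0.1457     1.1325     0.2538]
  [   0.3148     0.5122     1.1936]
Δx = (I − A)⁻¹ Δd with Δd having +40 in the Recycling component and 0 elsewhere.
So Δx_2 = L_23 · (+40), where L_23 = adj(I−A)_23 / det(I−A) = 0.1350 / 0.5320.
Δx_2 = 0.1350 × (+40) / 0.5320 = 5.40 / 0.5320 ≈ 10.2.

Δx_2 = 10.2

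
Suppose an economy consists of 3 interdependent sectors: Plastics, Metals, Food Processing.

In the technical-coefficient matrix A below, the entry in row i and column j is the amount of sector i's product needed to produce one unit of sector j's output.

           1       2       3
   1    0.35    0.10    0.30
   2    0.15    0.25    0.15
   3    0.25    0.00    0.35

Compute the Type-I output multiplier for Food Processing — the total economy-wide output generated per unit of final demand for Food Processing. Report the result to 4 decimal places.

I − A =
  [   0.65    -0.10    -0.30]
  [  -0.15     0.75    -0.15]
  [  -0.25     0.00     0.65]
Cofactors of I−A, C_ij = (−1)^(i+j)·(minor ij) (rows/columns in the sector order above):
  C_11 = (0.75)(0.65) − (-0.15)(0.00) = 0.4875
  C_12 = −[(-0.15)(0.65) − (-0.15)(-0.25)] = 0.1350
  C_13 = (-0.15)(0.00) − (0.75)(-0.25) = 0.1875
  C_21 = −[(-0.10)(0.65) − (-0.30)(0.00)] = 0.0650
  C_22 = (0.65)(0.65) − (-0.30)(-0.25) = 0.3475
  C_23 = −[(0.65)(0.00) − (-0.10)(-0.25)] = 0.0250
  C_31 = (-0.10)(-0.15) − (-0.30)(0.75) = 0.2400
  C_32 = −[(0.65)(-0.15) − (-0.30)(-0.15)] = 0.1425
  C_33 = (0.65)(0.75) − (-0.10)(-0.15) = 0.4725
det(I−A) = Σ_j (I−A)_1j·C_1j = (0.65)(0.4875) + (-0.10)(0.1350) + (-0.30)(0.1875) = 0.247125
adj(I−A) = Cᵀ =
  [ 0.4875   0.0650   0.2400]
  [ 0.1350   0.3475   0.1425]
  [ 0.1875   0.0250   0.4725]
(I − A)⁻¹ = adj(I−A) / det(I−A) ≈
  [   1.97269     0.26302     0.97117]
  [   0.54628     1.40617     0.57663]
  [   0.75873     0.10116     1.91199]
The output multiplier for sector j is the column-j sum of the Leontief inverse (I − A)⁻¹ = adj(I−A) / det(I−A).
Column 3 of adj(I−A): (0.2400, 0.1425, 0.4725); det(I−A) = 0.247125.
m_3 = (0.2400 + 0.1425 + 0.4725) / 0.247125 = 0.855 / 0.247125 ≈ 3.4598.

m_3 = 3.4598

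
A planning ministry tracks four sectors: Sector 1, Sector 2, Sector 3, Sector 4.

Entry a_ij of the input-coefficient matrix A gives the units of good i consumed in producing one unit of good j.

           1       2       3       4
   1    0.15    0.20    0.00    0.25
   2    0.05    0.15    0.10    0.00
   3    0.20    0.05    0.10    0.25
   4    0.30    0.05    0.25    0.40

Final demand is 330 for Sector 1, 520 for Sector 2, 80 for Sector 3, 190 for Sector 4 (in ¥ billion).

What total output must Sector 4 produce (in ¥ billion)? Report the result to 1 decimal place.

I − A =
  [   0.85    -0.20     0.00    -0.25]
  [  -0.05     0.85    -0.10     0.00]
  [  -0.20    -0.05     0.90    -0.25]
  [  -0.30    -0.05    -0.25     0.60]
Compute the cofactors C_ij = (−1)^(i+j)·(3×3 minor ij) of I−A; the adjugate is their transpose:
adj(I−A) = Cᵀ =
  [ 0.401625   0.109875   0.066375   0.195000]
  [ 0.043375   0.325875   0.046625   0.037500]
  [ 0.167875   0.073875   0.363125   0.221250]
  [ 0.274375   0.112875   0.188375   0.633000]
det(I−A) = Σ_j (I−A)_1j·C_1j = (0.85)(0.401625) + (-0.20)(0.043375) + (0.00)(0.167875) + (-0.25)(0.274375) = 0.2641125
(I − A)⁻¹ = adj(I−A) / det(I−A) ≈
  [   1.5207     0.4160     0.2513     0.7383]
  [   0.1642     1.2338     0.1765     0.1420]
  [   0.6356     0.2797     1.3749     0.8377]
  [   1.0389     0.4274     0.7132     2.3967]
x = (I − A)⁻¹ d = adj(I−A)·d / det(I−A), with det(I−A) = 0.2641125:
  x_1 = (0.401625·330 + 0.109875·520 + 0.066375·80 + 0.195000·190) / 0.2641125 = 232.03125 / 0.2641125 ≈ 878.5
  x_2 = (0.043375·330 + 0.325875·520 + 0.046625·80 + 0.037500·190) / 0.2641125 = 194.62375 / 0.2641125 ≈ 736.9
  x_3 = (0.167875·330 + 0.073875·520 + 0.363125·80 + 0.221250·190) / 0.2641125 = 164.90125 / 0.2641125 ≈ 624.4
  x_4 = (0.274375·330 + 0.112875·520 + 0.188375·80 + 0.633000·190) / 0.2641125 = 284.57875 / 0.2641125 ≈ 1077.5

x_4 = 1077.5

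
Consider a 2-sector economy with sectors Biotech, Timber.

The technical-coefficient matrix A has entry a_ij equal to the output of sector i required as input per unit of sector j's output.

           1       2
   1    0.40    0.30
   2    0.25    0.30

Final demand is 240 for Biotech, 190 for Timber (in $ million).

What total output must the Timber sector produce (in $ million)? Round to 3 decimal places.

x_2 = 504.348

I − A =
  [   0.60    -0.30]
  [  -0.25     0.70]
det(I−A) = (0.60)(0.70) − (-0.30)(-0.25) = 0.3450
adj(I−A) = [[0.70, 0.30], [0.25, 0.60]]
(I − A)⁻¹ = adj(I−A) / det(I−A) ≈
  [   2.0290     0.8696]
  [   0.7246     1.7391]
x = (I − A)⁻¹ d = adj(I−A)·d / det(I−A), with det(I−A) = 0.3450:
  x_1 = (0.70·240 + 0.30·190) / 0.3450 = 225.00 / 0.3450 ≈ 652.174
  x_2 = (0.25·240 + 0.60·190) / 0.3450 = 174.00 / 0.3450 ≈ 504.348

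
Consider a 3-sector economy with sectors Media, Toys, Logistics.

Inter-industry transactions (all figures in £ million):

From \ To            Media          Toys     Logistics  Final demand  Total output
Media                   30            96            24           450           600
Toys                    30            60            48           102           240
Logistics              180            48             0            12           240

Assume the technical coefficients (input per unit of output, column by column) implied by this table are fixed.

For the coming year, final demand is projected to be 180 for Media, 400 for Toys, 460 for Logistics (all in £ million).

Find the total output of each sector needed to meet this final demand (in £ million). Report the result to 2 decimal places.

x_1 = 604.78, x_2 = 786.66, x_3 = 798.76

Technical coefficients a_ij = z_ij / X_j:
  a_11 = 30/600 = 0.05, a_21 = 30/600 = 0.05, a_31 = 180/600 = 0.30
  a_12 = 96/240 = 0.40, a_22 = 60/240 = 0.25, a_32 = 48/240 = 0.20
  a_13 = 24/240 = 0.10, a_23 = 48/240 = 0.20, a_33 = 0/240 = 0.00
I − A =
  [   0.95    -0.40    -0.10]
  [  -0.05     0.75    -0.20]
  [  -0.30    -0.20     1.00]
Cofactors of I−A, C_ij = (−1)^(i+j)·(minor ij) (rows/columns in the sector order above):
  C_11 = (0.75)(1.00) − (-0.20)(-0.20) = 0.7100
  C_12 = −[(-0.05)(1.00) − (-0.20)(-0.30)] = 0.1100
  C_13 = (-0.05)(-0.20) − (0.75)(-0.30) = 0.2350
  C_21 = −[(-0.40)(1.00) − (-0.10)(-0.20)] = 0.4200
  C_22 = (0.95)(1.00) − (-0.10)(-0.30) = 0.9200
  C_23 = −[(0.95)(-0.20) − (-0.40)(-0.30)] = 0.3100
  C_31 = (-0.40)(-0.20) − (-0.10)(0.75) = 0.1550
  C_32 = −[(0.95)(-0.20) − (-0.10)(-0.05)] = 0.1950
  C_33 = (0.95)(0.75) − (-0.40)(-0.05) = 0.6925
det(I−A) = Σ_j (I−A)_1j·C_1j = (0.95)(0.7100) + (-0.40)(0.1100) + (-0.10)(0.2350) = 0.6070
adj(I−A) = Cᵀ =
  [ 0.7100   0.4200   0.1550]
  [ 0.1100   0.9200   0.1950]
  [ 0.2350   0.3100   0.6925]
(I − A)⁻¹ = adj(I−A) / det(I−A) ≈
  [   1.1697     0.6919     0.2554]
  [   0.1812     1.5157     0.3213]
  [   0.3871     0.5107     1.1409]
x = (I − A)⁻¹ d = adj(I−A)·d / det(I−A), with det(I−A) = 0.6070:
  x_1 = (0.7100·180 + 0.4200·400 + 0.1550·460) / 0.6070 = 367.10 / 0.6070 ≈ 604.78
  x_2 = (0.1100·180 + 0.9200·400 + 0.1950·460) / 0.6070 = 477.50 / 0.6070 ≈ 786.66
  x_3 = (0.2350·180 + 0.3100·400 + 0.6925·460) / 0.6070 = 484.85 / 0.6070 ≈ 798.76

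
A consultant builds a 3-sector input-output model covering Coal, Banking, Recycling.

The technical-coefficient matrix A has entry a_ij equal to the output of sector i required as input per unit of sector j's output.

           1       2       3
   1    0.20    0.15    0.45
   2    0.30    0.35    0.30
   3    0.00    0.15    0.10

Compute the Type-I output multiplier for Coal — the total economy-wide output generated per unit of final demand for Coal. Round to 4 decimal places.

m_1 = 2.3030

I − A =
  [   0.80    -0.15    -0.45]
  [  -0.30     0.65    -0.30]
  [   0.00    -0.15     0.90]
Cofactors of I−A, C_ij = (−1)^(i+j)·(minor ij) (rows/columns in the sector order above):
  C_11 = (0.65)(0.90) − (-0.30)(-0.15) = 0.5400
  C_12 = −[(-0.30)(0.90) − (-0.30)(0.00)] = 0.2700
  C_13 = (-0.30)(-0.15) − (0.65)(0.00) = 0.0450
  C_21 = −[(-0.15)(0.90) − (-0.45)(-0.15)] = 0.2025
  C_22 = (0.80)(0.90) − (-0.45)(0.00) = 0.7200
  C_23 = −[(0.80)(-0.15) − (-0.15)(0.00)] = 0.1200
  C_31 = (-0.15)(-0.30) − (-0.45)(0.65) = 0.3375
  C_32 = −[(0.80)(-0.30) − (-0.45)(-0.30)] = 0.3750
  C_33 = (0.80)(0.65) − (-0.15)(-0.30) = 0.4750
det(I−A) = Σ_j (I−A)_1j·C_1j = (0.80)(0.5400) + (-0.15)(0.2700) + (-0.45)(0.0450) = 0.37125
adj(I−A) = Cᵀ =
  [ 0.5400   0.2025   0.3375]
  [ 0.2700   0.7200   0.3750]
  [ 0.0450   0.1200   0.4750]
(I − A)⁻¹ = adj(I−A) / det(I−A) ≈
  [   1.45455     0.54545     0.90909]
  [   0.72727     1.93939     1.01010]
  [   0.12121     0.32323     1.27946]
The output multiplier for sector j is the column-j sum of the Leontief inverse (I − A)⁻¹ = adj(I−A) / det(I−A).
Column 1 of adj(I−A): (0.5400, 0.2700, 0.0450); det(I−A) = 0.37125.
m_1 = (0.5400 + 0.2700 + 0.0450) / 0.37125 = 0.855 / 0.37125 ≈ 2.3030.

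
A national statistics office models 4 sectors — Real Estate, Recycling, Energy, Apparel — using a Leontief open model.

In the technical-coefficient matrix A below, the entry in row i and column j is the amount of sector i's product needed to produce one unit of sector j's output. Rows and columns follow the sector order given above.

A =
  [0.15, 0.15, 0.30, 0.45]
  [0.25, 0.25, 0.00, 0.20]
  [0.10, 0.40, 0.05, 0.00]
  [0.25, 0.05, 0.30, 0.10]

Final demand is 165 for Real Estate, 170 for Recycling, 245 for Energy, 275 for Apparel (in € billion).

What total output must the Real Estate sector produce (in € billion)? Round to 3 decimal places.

I − A =
  [   0.85    -0.15    -0.30    -0.45]
  [  -0.25     0.75     0.00    -0.20]
  [  -0.10    -0.40     0.95     0.00]
  [  -0.25    -0.05    -0.30     0.90]
Compute the cofactors C_ij = (−1)^(i+j)·(3×3 minor ij) of I−A; the adjugate is their transpose:
adj(I−A) = Cᵀ =
  [ 0.607750   0.311625   0.309750   0.373125]
  [ 0.267250   0.579375   0.167250   0.262375]
  [ 0.176500   0.276750   0.434000   0.149750]
  [ 0.242500   0.211000   0.240000   0.517500]
det(I−A) = Σ_j (I−A)_1j·C_1j = (0.85)(0.607750) + (-0.15)(0.267250) + (-0.30)(0.176500) + (-0.45)(0.242500) = 0.314425
(I − A)⁻¹ = adj(I−A) / det(I−A) ≈
  [   1.9329     0.9911     0.9851     1.1867]
  [   0.8500     1.8426     0.5319     0.8345]
  [   0.5613     0.8802     1.3803     0.4763]
  [   0.7712     0.6711     0.7633     1.6459]
x = (I − A)⁻¹ d = adj(I−A)·d / det(I−A), with det(I−A) = 0.314425:
  x_1 = (0.607750·165 + 0.311625·170 + 0.309750·245 + 0.373125·275) / 0.314425 = 331.753125 / 0.314425 ≈ 1055.111
  x_2 = (0.267250·165 + 0.579375·170 + 0.167250·245 + 0.262375·275) / 0.314425 = 255.719375 / 0.314425 ≈ 813.292
  x_3 = (0.176500·165 + 0.276750·170 + 0.434000·245 + 0.149750·275) / 0.314425 = 223.68125 / 0.314425 ≈ 711.398
  x_4 = (0.242500·165 + 0.211000·170 + 0.240000·245 + 0.517500·275) / 0.314425 = 276.995 / 0.314425 ≈ 880.957

x_1 = 1055.111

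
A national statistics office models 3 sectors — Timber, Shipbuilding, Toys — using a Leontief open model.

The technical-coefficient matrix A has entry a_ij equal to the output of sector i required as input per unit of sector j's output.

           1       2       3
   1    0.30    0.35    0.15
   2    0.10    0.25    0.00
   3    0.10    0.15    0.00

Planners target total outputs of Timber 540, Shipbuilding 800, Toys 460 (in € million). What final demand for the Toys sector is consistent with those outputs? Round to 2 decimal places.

I − A =
  [   0.70    -0.35    -0.15]
  [  -0.10     0.75     0.00]
  [  -0.10    -0.15     1.00]
d = (I − A) x:
  d_1 = (+0.70)·540 + (-0.35)·800 + (-0.15)·460 = 29.00
  d_2 = (-0.10)·540 + (+0.75)·800 + (+0.00)·460 = 546.00
  d_3 = (-0.10)·540 + (-0.15)·800 + (+1.00)·460 = 286.00

d_3 = 286.00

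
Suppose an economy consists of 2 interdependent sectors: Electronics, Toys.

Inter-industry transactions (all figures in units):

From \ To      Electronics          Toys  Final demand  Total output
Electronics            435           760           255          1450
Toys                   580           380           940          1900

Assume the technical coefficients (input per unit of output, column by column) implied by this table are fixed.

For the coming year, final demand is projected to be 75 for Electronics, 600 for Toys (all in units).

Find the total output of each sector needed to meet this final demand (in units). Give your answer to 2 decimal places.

Technical coefficients a_ij = z_ij / X_j:
  a_11 = 435/1450 = 0.30, a_21 = 580/1450 = 0.40
  a_12 = 760/1900 = 0.40, a_22 = 380/1900 = 0.20
I − A =
  [   0.70    -0.40]
  [  -0.40     0.80]
det(I−A) = (0.70)(0.80) − (-0.40)(-0.40) = 0.4000
adj(I−A) = [[0.80, 0.40], [0.40, 0.70]]
(I − A)⁻¹ = adj(I−A) / det(I−A) ≈
  [   2.0000     1.0000]
  [   1.0000     1.7500]
x = (I − A)⁻¹ d = adj(I−A)·d / det(I−A), with det(I−A) = 0.4000:
  x_1 = (0.80·75 + 0.40·600) / 0.4000 = 300.00 / 0.4000 = 750.00
  x_2 = (0.40·75 + 0.70·600) / 0.4000 = 450.00 / 0.4000 = 1125.00

x_1 = 750.00, x_2 = 1125.00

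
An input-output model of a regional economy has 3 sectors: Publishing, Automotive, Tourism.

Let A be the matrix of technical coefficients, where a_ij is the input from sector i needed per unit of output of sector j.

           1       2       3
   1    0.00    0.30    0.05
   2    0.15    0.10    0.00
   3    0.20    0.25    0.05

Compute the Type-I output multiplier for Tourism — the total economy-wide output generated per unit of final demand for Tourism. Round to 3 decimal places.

I − A =
  [   1.00    -0.30    -0.05]
  [  -0.15     0.90     0.00]
  [  -0.20    -0.25     0.95]
Cofactors of I−A, C_ij = (−1)^(i+j)·(minor ij) (rows/columns in the sector order above):
  C_11 = (0.90)(0.95) − (0.00)(-0.25) = 0.8550
  C_12 = −[(-0.15)(0.95) − (0.00)(-0.20)] = 0.1425
  C_13 = (-0.15)(-0.25) − (0.90)(-0.20) = 0.2175
  C_21 = −[(-0.30)(0.95) − (-0.05)(-0.25)] = 0.2975
  C_22 = (1.00)(0.95) − (-0.05)(-0.20) = 0.9400
  C_23 = −[(1.00)(-0.25) − (-0.30)(-0.20)] = 0.3100
  C_31 = (-0.30)(0.00) − (-0.05)(0.90) = 0.0450
  C_32 = −[(1.00)(0.00) − (-0.05)(-0.15)] = 0.0075
  C_33 = (1.00)(0.90) − (-0.30)(-0.15) = 0.8550
det(I−A) = Σ_j (I−A)_1j·C_1j = (1.00)(0.8550) + (-0.30)(0.1425) + (-0.05)(0.2175) = 0.801375
adj(I−A) = Cᵀ =
  [ 0.8550   0.2975   0.0450]
  [ 0.1425   0.9400   0.0075]
  [ 0.2175   0.3100   0.8550]
(I − A)⁻¹ = adj(I−A) / det(I−A) ≈
  [   1.0669     0.3712     0.0562]
  [   0.1778     1.1730     0.0094]
  [   0.2714     0.3868     1.0669]
The output multiplier for sector j is the column-j sum of the Leontief inverse (I − A)⁻¹ = adj(I−A) / det(I−A).
Column 3 of adj(I−A): (0.0450, 0.0075, 0.8550); det(I−A) = 0.801375.
m_3 = (0.0450 + 0.0075 + 0.8550) / 0.801375 = 0.9075 / 0.801375 ≈ 1.132.

m_3 = 1.132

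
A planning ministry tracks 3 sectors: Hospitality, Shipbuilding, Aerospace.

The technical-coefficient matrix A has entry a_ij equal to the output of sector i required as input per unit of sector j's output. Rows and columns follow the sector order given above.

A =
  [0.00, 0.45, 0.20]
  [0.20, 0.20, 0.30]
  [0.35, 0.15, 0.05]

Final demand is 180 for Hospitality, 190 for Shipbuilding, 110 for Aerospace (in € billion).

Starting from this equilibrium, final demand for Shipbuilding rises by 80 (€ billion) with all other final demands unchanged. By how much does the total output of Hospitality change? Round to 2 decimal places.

I − A =
  [   1.00    -0.45    -0.20]
  [  -0.20     0.80    -0.30]
  [  -0.35    -0.15     0.95]
Cofactors of I−A, C_ij = (−1)^(i+j)·(minor ij) (rows/columns in the sector order above):
  C_11 = (0.80)(0.95) − (-0.30)(-0.15) = 0.7150
  C_12 = −[(-0.20)(0.95) − (-0.30)(-0.35)] = 0.2950
  C_13 = (-0.20)(-0.15) − (0.80)(-0.35) = 0.3100
  C_21 = −[(-0.45)(0.95) − (-0.20)(-0.15)] = 0.4575
  C_22 = (1.00)(0.95) − (-0.20)(-0.35) = 0.8800
  C_23 = −[(1.00)(-0.15) − (-0.45)(-0.35)] = 0.3075
  C_31 = (-0.45)(-0.30) − (-0.20)(0.80) = 0.2950
  C_32 = −[(1.00)(-0.30) − (-0.20)(-0.20)] = 0.3400
  C_33 = (1.00)(0.80) − (-0.45)(-0.20) = 0.7100
det(I−A) = Σ_j (I−A)_1j·C_1j = (1.00)(0.7150) + (-0.45)(0.2950) + (-0.20)(0.3100) = 0.52025
adj(I−A) = Cᵀ =
  [ 0.7150   0.4575   0.2950]
  [ 0.2950   0.8800   0.3400]
  [ 0.3100   0.3075   0.7100]
(I − A)⁻¹ = adj(I−A) / det(I−A) ≈
  [   1.3743     0.8794     0.5670]
  [   0.5670     1.6915     0.6535]
  [   0.5959     0.5911     1.3647]
Δx = (I − A)⁻¹ Δd with Δd having +80 in the Shipbuilding component and 0 elsewhere.
So Δx_H = L_HS · (+80), where L_HS = adj(I−A)_HS / det(I−A) = 0.4575 / 0.52025.
Δx_H = 0.4575 × (+80) / 0.52025 = 36.60 / 0.52025 ≈ 70.35.

Δx_H = 70.35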